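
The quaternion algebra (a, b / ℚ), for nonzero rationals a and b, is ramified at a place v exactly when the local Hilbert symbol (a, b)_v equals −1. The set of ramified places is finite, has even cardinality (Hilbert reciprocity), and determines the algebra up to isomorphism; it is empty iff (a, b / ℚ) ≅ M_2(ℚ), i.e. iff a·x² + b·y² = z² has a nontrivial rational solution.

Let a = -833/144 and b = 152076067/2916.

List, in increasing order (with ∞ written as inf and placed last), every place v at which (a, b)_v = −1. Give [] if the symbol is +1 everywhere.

(a, b) ≡ (-17, 10387) mod (ℚ^×)²; places V = {2, 3, 7, 11, 13, 17, 47, ∞}.
(a,b)_3: α=-2, u≡1; β=-6, v≡1 (mod 3); (1|3)=+1, (1|3)=+1; sign (−1)^0·+1^-6·+1^-2 = +1.
(a,b)_13: α=0, u≡12; β=1, v≡11 (mod 13); (12|13)=+1, (11|13)=-1; sign (−1)^0·+1^1·-1^0 = +1.
(a,b)_17: α=1, u≡13; β=1, v≡9 (mod 17); (13|17)=+1, (9|17)=+1; sign (−1)^0·+1^1·+1^1 = +1.
(a,b)_47: α=0, u≡20; β=1, v≡20 (mod 47); (20|47)=-1, (20|47)=-1; sign (−1)^0·-1^1·-1^0 = -1.
(a,b)_11: α=0, u≡3; β=4, v≡3 (mod 11); (3|11)=+1, (3|11)=+1; sign (−1)^0·+1^4·+1^0 = +1.
(a,b)_∞: sgn(-17)=−, sgn(10387)=+, so +1.
(a,b)_7: α=2, u≡1; β=0, v≡6 (mod 7); (1|7)=+1, (6|7)=-1; sign (−1)^0·+1^0·-1^2 = +1.
(a,b)_2: α=-4, β=-2; u≡7, v≡3 (mod 8); ε(u)ε(v)=1·1, αω(v)=-4·1, βω(u)=-2·0; sum ≡ 1  ⇒  -1.
(-17, 10387 / ℚ) ramifies at {2, 47}: a division algebra.

[2, 47]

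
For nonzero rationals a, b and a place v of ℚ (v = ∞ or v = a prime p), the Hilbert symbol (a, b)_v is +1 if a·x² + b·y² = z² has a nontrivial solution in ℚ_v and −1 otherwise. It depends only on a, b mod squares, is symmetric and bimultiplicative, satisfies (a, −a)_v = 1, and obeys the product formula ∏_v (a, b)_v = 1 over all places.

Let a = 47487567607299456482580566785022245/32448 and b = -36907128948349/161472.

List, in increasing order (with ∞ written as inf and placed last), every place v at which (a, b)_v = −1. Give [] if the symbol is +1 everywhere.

[5, 31]

(a, b) ≡ (131910735, -529023) mod (ℚ^×)²; places V = {2, 3, 5, 11, 13, 17, 23, 29, 31, 37, 41, 53, ∞}.
(a,b)_3: α=-1, u≡1; β=-1, v≡2 (mod 3); (1|3)=+1, (2|3)=-1; sign (−1)^1·+1^-1·-1^-1 = +1.
(a,b)_41: α=3, u≡13; β=1, v≡22 (mod 41); (13|41)=-1, (22|41)=-1; sign (−1)^0·-1^1·-1^3 = +1.
(a,b)_23: α=8, u≡18; β=3, v≡11 (mod 23); (18|23)=+1, (11|23)=-1; sign (−1)^0·+1^3·-1^8 = +1.
(a,b)_37: α=1, u≡19; β=2, v≡27 (mod 37); (19|37)=-1, (27|37)=+1; sign (−1)^0·-1^2·+1^1 = +1.
(a,b)_31: α=1, u≡4; β=0, v≡13 (mod 31); (4|31)=+1, (13|31)=-1; sign (−1)^0·+1^0·-1^1 = -1.
(a,b)_∞: sgn(131910735)=+, sgn(-529023)=−, so +1.
(a,b)_17: α=7, u≡4; β=3, v≡8 (mod 17); (4|17)=+1, (8|17)=+1; sign (−1)^0·+1^3·+1^7 = +1.
(a,b)_29: α=0, u≡6; β=-2, v≡20 (mod 29); (6|29)=+1, (20|29)=+1; sign (−1)^0·+1^-2·+1^0 = +1.
(a,b)_5: α=1, u≡3; β=0, v≡3 (mod 5); (3|5)=-1, (3|5)=-1; sign (−1)^0·-1^0·-1^1 = -1.
(a,b)_2: α=-6, β=-6; u≡7, v≡1 (mod 8); ε(u)ε(v)=1·0, αω(v)=-6·0, βω(u)=-6·0; sum ≡ 0  ⇒  +1.
(a,b)_13: α=-2, u≡2; β=0, v≡10 (mod 13); (2|13)=-1, (10|13)=+1; sign (−1)^0·-1^0·+1^-2 = +1.
(a,b)_11: α=3, u≡1; β=1, v≡2 (mod 11); (1|11)=+1, (2|11)=-1; sign (−1)^1·+1^1·-1^3 = +1.
(a,b)_53: α=2, u≡4; β=0, v≡30 (mod 53); (4|53)=+1, (30|53)=-1; sign (−1)^0·+1^0·-1^2 = +1.
|Ram(131910735, -529023)| = 2, even; anisotropic at {5, 31}.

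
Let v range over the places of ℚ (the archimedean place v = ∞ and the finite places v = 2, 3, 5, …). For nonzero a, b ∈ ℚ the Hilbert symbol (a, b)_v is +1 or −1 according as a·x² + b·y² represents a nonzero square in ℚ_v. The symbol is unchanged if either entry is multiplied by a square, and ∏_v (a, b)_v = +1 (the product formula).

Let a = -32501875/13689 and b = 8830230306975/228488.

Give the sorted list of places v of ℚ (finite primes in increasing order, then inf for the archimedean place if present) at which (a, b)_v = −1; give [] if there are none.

(a, b) ≡ (-52003, 163438) mod (ℚ^×)²; places V = {2, 3, 5, 7, 11, 13, 17, 19, 23, ∞}.
(a,b)_19: α=1, u≡15; β=1, v≡8 (mod 19); (15|19)=-1, (8|19)=-1; sign (−1)^1·-1^1·-1^1 = -1.
(a,b)_13: α=-2, u≡12; β=-4, v≡8 (mod 13); (12|13)=+1, (8|13)=-1; sign (−1)^0·+1^-4·-1^-2 = +1.
(a,b)_2: α=0, β=-3; u≡5, v≡7 (mod 8); ε(u)ε(v)=0·1, αω(v)=0·0, βω(u)=-3·1; sum ≡ 1  ⇒  -1.
(a,b)_5: α=4, u≡3; β=2, v≡3 (mod 5); (3|5)=-1, (3|5)=-1; sign (−1)^0·-1^2·-1^4 = +1.
(a,b)_11: α=0, u≡9; β=3, v≡10 (mod 11); (9|11)=+1, (10|11)=-1; sign (−1)^0·+1^3·-1^0 = +1.
(a,b)_17: α=1, u≡16; β=1, v≡2 (mod 17); (16|17)=+1, (2|17)=+1; sign (−1)^0·+1^1·+1^1 = +1.
(a,b)_7: α=1, u≡6; β=2, v≡1 (mod 7); (6|7)=-1, (1|7)=+1; sign (−1)^0·-1^2·+1^1 = +1.
(a,b)_∞: sgn(-52003)=−, sgn(163438)=+, so +1.
(a,b)_3: α=-4, u≡2; β=6, v≡1 (mod 3); (2|3)=-1, (1|3)=+1; sign (−1)^0·-1^6·+1^-4 = +1.
(a,b)_23: α=1, u≡16; β=1, v≡21 (mod 23); (16|23)=+1, (21|23)=-1; sign (−1)^1·+1^1·-1^1 = +1.
Ram(-52003, 163438) = {2, 19}; no ℚ_2-point on the conic.

[2, 19]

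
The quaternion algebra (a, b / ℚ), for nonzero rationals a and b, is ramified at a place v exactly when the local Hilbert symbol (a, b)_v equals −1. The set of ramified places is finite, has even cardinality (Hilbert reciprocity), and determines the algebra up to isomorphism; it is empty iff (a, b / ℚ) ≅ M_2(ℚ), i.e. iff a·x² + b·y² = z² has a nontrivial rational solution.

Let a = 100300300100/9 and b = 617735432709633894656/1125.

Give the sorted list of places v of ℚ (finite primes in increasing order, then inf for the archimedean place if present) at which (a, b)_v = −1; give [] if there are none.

(a, b) ≡ (1001, 5005) mod (ℚ^×)²; places V = {2, 3, 5, 7, 11, 13, ∞}.
(a,b)_7: α=3, u≡6; β=9, v≡4 (mod 7); (6|7)=-1, (4|7)=+1; sign (−1)^1·-1^9·+1^3 = +1.
(a,b)_∞: sgn(1001)=+, sgn(5005)=+, so +1.
(a,b)_13: α=3, u≡12; β=5, v≡7 (mod 13); (12|13)=+1, (7|13)=-1; sign (−1)^0·+1^5·-1^3 = -1.
(a,b)_5: α=2, u≡1; β=-3, v≡4 (mod 5); (1|5)=+1, (4|5)=+1; sign (−1)^0·+1^-3·+1^2 = +1.
(a,b)_11: α=3, u≡3; β=5, v≡3 (mod 11); (3|11)=+1, (3|11)=+1; sign (−1)^1·+1^5·+1^3 = -1.
(a,b)_2: α=2, β=8; u≡1, v≡5 (mod 8); ε(u)ε(v)=0·0, αω(v)=2·1, βω(u)=8·0; sum ≡ 0  ⇒  +1.
(a,b)_3: α=-2, u≡2; β=-2, v≡1 (mod 3); (2|3)=-1, (1|3)=+1; sign (−1)^0·-1^-2·+1^-2 = +1.
|Ram(1001, 5005)| = 2, even; anisotropic at {11, 13}.

[11, 13]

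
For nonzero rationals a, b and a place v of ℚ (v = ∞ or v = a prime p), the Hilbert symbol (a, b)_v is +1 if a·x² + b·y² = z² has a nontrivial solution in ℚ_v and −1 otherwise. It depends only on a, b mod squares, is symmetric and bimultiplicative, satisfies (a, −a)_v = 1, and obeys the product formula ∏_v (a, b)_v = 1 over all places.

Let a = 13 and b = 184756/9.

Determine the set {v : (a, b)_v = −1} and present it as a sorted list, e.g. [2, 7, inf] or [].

[11, 19]

(a, b) ≡ (13, 46189) mod (ℚ^×)²; places V = {2, 3, 11, 13, 17, 19, ∞}.
(a,b)_2: α=0, β=2; u≡5, v≡5 (mod 8); ε(u)ε(v)=0·0, αω(v)=0·1, βω(u)=2·1; sum ≡ 0  ⇒  +1.
(a,b)_13: α=1, u≡1; β=1, v≡9 (mod 13); (1|13)=+1, (9|13)=+1; sign (−1)^0·+1^1·+1^1 = +1.
(a,b)_11: α=0, u≡2; β=1, v≡6 (mod 11); (2|11)=-1, (6|11)=-1; sign (−1)^0·-1^1·-1^0 = -1.
(a,b)_∞: sgn(13)=+, sgn(46189)=+, so +1.
(a,b)_19: α=0, u≡13; β=1, v≡8 (mod 19); (13|19)=-1, (8|19)=-1; sign (−1)^0·-1^1·-1^0 = -1.
(a,b)_17: α=0, u≡13; β=1, v≡10 (mod 17); (13|17)=+1, (10|17)=-1; sign (−1)^0·+1^1·-1^0 = +1.
(a,b)_3: α=0, u≡1; β=-2, v≡1 (mod 3); (1|3)=+1, (1|3)=+1; sign (−1)^0·+1^-2·+1^0 = +1.
(13, 46189 / ℚ) ramifies at {11, 19}: a division algebra.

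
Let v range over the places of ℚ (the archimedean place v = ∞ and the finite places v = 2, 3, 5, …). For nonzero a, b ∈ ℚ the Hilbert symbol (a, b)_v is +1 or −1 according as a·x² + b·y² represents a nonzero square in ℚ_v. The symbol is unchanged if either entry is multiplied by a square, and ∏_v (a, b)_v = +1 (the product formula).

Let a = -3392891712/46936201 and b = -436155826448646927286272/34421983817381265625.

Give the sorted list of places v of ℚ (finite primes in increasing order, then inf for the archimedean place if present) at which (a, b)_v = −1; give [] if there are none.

[2, inf]

(a, b) ≡ (-37, -37) mod (ℚ^×)²; places V = {2, 3, 5, 7, 13, 17, 19, 31, 37, ∞}.
(a,b)_31: α=-2, u≡16; β=-4, v≡14 (mod 31); (16|31)=+1, (14|31)=+1; sign (−1)^0·+1^-4·+1^-2 = +1.
(a,b)_3: α=4, u≡2; β=8, v≡2 (mod 3); (2|3)=-1, (2|3)=-1; sign (−1)^0·-1^8·-1^4 = +1.
(a,b)_37: α=1, u≡12; β=3, v≡36 (mod 37); (12|37)=+1, (36|37)=+1; sign (−1)^0·+1^3·+1^1 = +1.
(a,b)_7: α=2, u≡6; β=4, v≡3 (mod 7); (6|7)=-1, (3|7)=-1; sign (−1)^0·-1^4·-1^2 = +1.
(a,b)_19: α=2, u≡17; β=4, v≡7 (mod 19); (17|19)=+1, (7|19)=+1; sign (−1)^0·+1^4·+1^2 = +1.
(a,b)_2: α=6, β=22; u≡3, v≡3 (mod 8); ε(u)ε(v)=1·1, αω(v)=6·1, βω(u)=22·1; sum ≡ 1  ⇒  -1.
(a,b)_5: α=0, u≡3; β=-6, v≡3 (mod 5); (3|5)=-1, (3|5)=-1; sign (−1)^0·-1^-6·-1^0 = +1.
(a,b)_17: α=-2, u≡14; β=-4, v≡14 (mod 17); (14|17)=-1, (14|17)=-1; sign (−1)^0·-1^-4·-1^-2 = +1.
(a,b)_∞: sgn(-37)=−, sgn(-37)=−, so -1.
(a,b)_13: α=-2, u≡5; β=-4, v≡7 (mod 13); (5|13)=-1, (7|13)=-1; sign (−1)^0·-1^-4·-1^-2 = +1.
Ram(-37, -37) = {2, ∞}; no ℚ_2-point on the conic.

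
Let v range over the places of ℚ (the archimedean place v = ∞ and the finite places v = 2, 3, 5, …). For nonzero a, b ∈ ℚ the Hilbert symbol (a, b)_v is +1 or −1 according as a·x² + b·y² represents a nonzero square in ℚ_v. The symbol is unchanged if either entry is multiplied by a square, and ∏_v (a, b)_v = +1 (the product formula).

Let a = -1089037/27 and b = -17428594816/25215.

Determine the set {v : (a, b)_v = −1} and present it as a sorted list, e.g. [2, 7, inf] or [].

[29, inf]

(a, b) ≡ (-1479, -21390) mod (ℚ^×)²; places V = {2, 3, 5, 17, 19, 23, 29, 31, 41, 47, ∞}.
(a,b)_5: α=0, u≡4; β=-1, v≡3 (mod 5); (4|5)=+1, (3|5)=-1; sign (−1)^0·+1^-1·-1^0 = +1.
(a,b)_3: α=-3, u≡2; β=-1, v≡1 (mod 3); (2|3)=-1, (1|3)=+1; sign (−1)^1·-1^-1·+1^-3 = +1.
(a,b)_17: α=1, u≡8; β=0, v≡1 (mod 17); (8|17)=+1, (1|17)=+1; sign (−1)^0·+1^0·+1^1 = +1.
(a,b)_47: α=2, u≡27; β=0, v≡28 (mod 47); (27|47)=+1, (28|47)=+1; sign (−1)^0·+1^0·+1^2 = +1.
(a,b)_19: α=0, u≡3; β=2, v≡1 (mod 19); (3|19)=-1, (1|19)=+1; sign (−1)^0·-1^2·+1^0 = +1.
(a,b)_2: α=0, β=7; u≡1, v≡1 (mod 8); ε(u)ε(v)=0·0, αω(v)=0·0, βω(u)=7·0; sum ≡ 0  ⇒  +1.
(a,b)_29: α=1, u≡28; β=0, v≡8 (mod 29); (28|29)=+1, (8|29)=-1; sign (−1)^0·+1^0·-1^1 = -1.
(a,b)_31: α=0, u≡25; β=1, v≡24 (mod 31); (25|31)=+1, (24|31)=-1; sign (−1)^0·+1^1·-1^0 = +1.
(a,b)_23: α=0, u≡9; β=3, v≡12 (mod 23); (9|23)=+1, (12|23)=+1; sign (−1)^0·+1^3·+1^0 = +1.
(a,b)_∞: sgn(-1479)=−, sgn(-21390)=−, so -1.
(a,b)_41: α=0, u≡26; β=-2, v≡7 (mod 41); (26|41)=-1, (7|41)=-1; sign (−1)^0·-1^-2·-1^0 = +1.
|Ram(-1479, -21390)| = 2, even; anisotropic at {29, ∞}.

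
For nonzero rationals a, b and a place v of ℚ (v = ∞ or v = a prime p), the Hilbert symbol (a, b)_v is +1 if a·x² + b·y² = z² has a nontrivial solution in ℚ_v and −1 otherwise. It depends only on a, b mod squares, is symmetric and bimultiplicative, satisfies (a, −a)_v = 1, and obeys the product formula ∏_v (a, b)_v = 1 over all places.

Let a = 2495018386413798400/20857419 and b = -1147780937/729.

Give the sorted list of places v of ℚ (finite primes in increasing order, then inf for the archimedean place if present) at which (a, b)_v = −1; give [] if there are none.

Mod squares: a ≡ 11, b ≡ -519593. Check v ∈ {∞, 2, 3, 5, 11, 17, 19, 23, 29, 41, 47}.
v=41: a=41^2·(≡15), b=41^1·(≡16) mod 41; (15|41)=-1, (16|41)=+1; (−1)^{2·1·20}·(-1)^1·(+1)^2 = -1.
v=∞: 11 > 0 and -519593 < 0  ⇒  (a,b)_∞ = +1.
v=11: a=11^-1·(≡3), b=11^0·(≡9) mod 11; (3|11)=+1, (9|11)=+1; (−1)^{-1·0·5}·(+1)^0·(+1)^-1 = +1.
v=19: a=19^4·(≡7), b=19^1·(≡12) mod 19; (7|19)=+1, (12|19)=-1; (−1)^{4·1·9}·(+1)^1·(-1)^4 = +1.
v=3: a=3^-8·(≡2), b=3^-6·(≡1) mod 3; (2|3)=-1, (1|3)=+1; (−1)^{-8·-6·1}·(-1)^-6·(+1)^-8 = +1.
v=29: a=29^2·(≡19), b=29^1·(≡28) mod 29; (19|29)=-1, (28|29)=+1; (−1)^{2·1·14}·(-1)^1·(+1)^2 = -1.
v=47: a=47^0·(≡44), b=47^2·(≡31) mod 47; (44|47)=-1, (31|47)=-1; (−1)^{0·2·23}·(-1)^2·(-1)^0 = +1.
v=17: a=17^-2·(≡12), b=17^0·(≡6) mod 17; (12|17)=-1, (6|17)=-1; (−1)^{-2·0·8}·(-1)^0·(-1)^-2 = +1.
v=23: a=23^2·(≡21), b=23^1·(≡4) mod 23; (21|23)=-1, (4|23)=+1; (−1)^{2·1·11}·(-1)^1·(+1)^2 = -1.
v=2: v_2(a)=10, v_2(b)=0; units ≡ 3, 7 (mod 8); ε·ε+αω+βω = 1·1+10·0+0·1 ≡ 1  ⇒  (a,b)_2 = -1.
v=5: a=5^2·(≡4), b=5^0·(≡2) mod 5; (4|5)=+1, (2|5)=-1; (−1)^{2·0·2}·(+1)^0·(-1)^2 = +1.
|Ram(11, -519593)| = 4, even; anisotropic at {2, 23, 29, 41}.

[2, 23, 29, 41]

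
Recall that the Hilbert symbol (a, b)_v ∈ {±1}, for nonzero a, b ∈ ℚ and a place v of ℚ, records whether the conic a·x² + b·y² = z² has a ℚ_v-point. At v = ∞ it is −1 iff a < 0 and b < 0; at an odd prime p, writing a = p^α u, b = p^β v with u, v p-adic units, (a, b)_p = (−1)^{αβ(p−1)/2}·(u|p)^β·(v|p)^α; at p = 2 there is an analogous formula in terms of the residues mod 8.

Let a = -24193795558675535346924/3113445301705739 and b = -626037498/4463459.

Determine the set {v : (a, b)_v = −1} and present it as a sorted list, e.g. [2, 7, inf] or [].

Mod squares: a ≡ -209, b ≡ -12958. Check v ∈ {∞, 2, 3, 7, 11, 13, 19, 31}.
v=13: a=13^-2·(≡4), b=13^-2·(≡12) mod 13; (4|13)=+1, (12|13)=+1; (−1)^{-2·-2·6}·(+1)^-2·(+1)^-2 = +1.
v=∞: -209 < 0 and -12958 < 0  ⇒  (a,b)_∞ = -1.
v=7: a=7^-12·(≡1), b=7^-4·(≡3) mod 7; (1|7)=+1, (3|7)=-1; (−1)^{-12·-4·3}·(+1)^-4·(-1)^-12 = +1.
v=11: a=11^-3·(≡9), b=11^-1·(≡2) mod 11; (9|11)=+1, (2|11)=-1; (−1)^{-3·-1·5}·(+1)^-1·(-1)^-3 = +1.
v=3: a=3^26·(≡1), b=3^12·(≡2) mod 3; (1|3)=+1, (2|3)=-1; (−1)^{26·12·1}·(+1)^12·(-1)^26 = +1.
v=31: a=31^2·(≡8), b=31^1·(≡4) mod 31; (8|31)=+1, (4|31)=+1; (−1)^{2·1·15}·(+1)^1·(+1)^2 = +1.
v=19: a=19^5·(≡18), b=19^1·(≡18) mod 19; (18|19)=-1, (18|19)=-1; (−1)^{5·1·9}·(-1)^1·(-1)^5 = -1.
v=2: v_2(a)=2, v_2(b)=1; units ≡ 7, 1 (mod 8); ε·ε+αω+βω = 1·0+2·0+1·0 ≡ 0  ⇒  (a,b)_2 = +1.
|Ram(-209, -12958)| = 2, even; anisotropic at {19, ∞}.

[19, inf]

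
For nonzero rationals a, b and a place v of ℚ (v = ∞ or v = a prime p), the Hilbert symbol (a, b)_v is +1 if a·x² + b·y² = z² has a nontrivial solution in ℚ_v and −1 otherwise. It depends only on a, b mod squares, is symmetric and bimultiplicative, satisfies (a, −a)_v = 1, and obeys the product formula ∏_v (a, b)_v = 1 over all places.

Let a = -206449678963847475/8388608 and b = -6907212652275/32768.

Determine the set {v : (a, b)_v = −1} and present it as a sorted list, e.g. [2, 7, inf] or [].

(a, b) ≡ (-1222, -50102) mod (ℚ^×)²; places V = {2, 3, 5, 13, 41, 47, ∞}.
(a,b)_3: α=14, u≡2; β=8, v≡1 (mod 3); (2|3)=-1, (1|3)=+1; sign (−1)^0·-1^8·+1^14 = +1.
(a,b)_41: α=4, u≡31; β=3, v≡2 (mod 41); (31|41)=+1, (2|41)=+1; sign (−1)^0·+1^3·+1^4 = +1.
(a,b)_5: α=2, u≡2; β=2, v≡3 (mod 5); (2|5)=-1, (3|5)=-1; sign (−1)^0·-1^2·-1^2 = +1.
(a,b)_47: α=1, u≡8; β=1, v≡38 (mod 47); (8|47)=+1, (38|47)=-1; sign (−1)^1·+1^1·-1^1 = +1.
(a,b)_2: α=-23, β=-15; u≡5, v≡5 (mod 8); ε(u)ε(v)=0·0, αω(v)=-23·1, βω(u)=-15·1; sum ≡ 0  ⇒  +1.
(a,b)_13: α=1, u≡3; β=1, v≡7 (mod 13); (3|13)=+1, (7|13)=-1; sign (−1)^0·+1^1·-1^1 = -1.
(a,b)_∞: sgn(-1222)=−, sgn(-50102)=−, so -1.
(-1222, -50102 / ℚ) ramifies at {13, ∞}: a division algebra.

[13, inf]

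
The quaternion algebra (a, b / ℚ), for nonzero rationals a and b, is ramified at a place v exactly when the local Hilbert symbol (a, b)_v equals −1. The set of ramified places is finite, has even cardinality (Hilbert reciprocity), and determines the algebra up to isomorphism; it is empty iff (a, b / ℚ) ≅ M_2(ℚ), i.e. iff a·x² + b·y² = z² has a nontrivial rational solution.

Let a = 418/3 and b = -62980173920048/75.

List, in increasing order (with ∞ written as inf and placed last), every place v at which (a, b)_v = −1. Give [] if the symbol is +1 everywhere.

(a, b) ≡ (1254, -113187921) mod (ℚ^×)²; places V = {2, 3, 5, 7, 11, 17, 19, 37, 41, ∞}.
(a,b)_∞: sgn(1254)=+, sgn(-113187921)=−, so +1.
(a,b)_11: α=1, u≡9; β=1, v≡2 (mod 11); (9|11)=+1, (2|11)=-1; sign (−1)^1·+1^1·-1^1 = +1.
(a,b)_5: α=0, u≡1; β=-2, v≡4 (mod 5); (1|5)=+1, (4|5)=+1; sign (−1)^0·+1^-2·+1^0 = +1.
(a,b)_17: α=0, u≡9; β=3, v≡12 (mod 17); (9|17)=+1, (12|17)=-1; sign (−1)^0·+1^3·-1^0 = +1.
(a,b)_41: α=0, u≡30; β=1, v≡14 (mod 41); (30|41)=-1, (14|41)=-1; sign (−1)^0·-1^1·-1^0 = -1.
(a,b)_3: α=-1, u≡1; β=-1, v≡1 (mod 3); (1|3)=+1, (1|3)=+1; sign (−1)^1·+1^-1·+1^-1 = -1.
(a,b)_19: α=1, u≡1; β=3, v≡4 (mod 19); (1|19)=+1, (4|19)=+1; sign (−1)^1·+1^3·+1^1 = -1.
(a,b)_7: α=0, u≡4; β=1, v≡6 (mod 7); (4|7)=+1, (6|7)=-1; sign (−1)^0·+1^1·-1^0 = +1.
(a,b)_37: α=0, u≡16; β=1, v≡7 (mod 37); (16|37)=+1, (7|37)=+1; sign (−1)^0·+1^1·+1^0 = +1.
(a,b)_2: α=1, β=4; u≡3, v≡7 (mod 8); ε(u)ε(v)=1·1, αω(v)=1·0, βω(u)=4·1; sum ≡ 1  ⇒  -1.
(1254, -113187921 / ℚ) ramifies at {2, 3, 19, 41}: a division algebra.

[2, 3, 19, 41]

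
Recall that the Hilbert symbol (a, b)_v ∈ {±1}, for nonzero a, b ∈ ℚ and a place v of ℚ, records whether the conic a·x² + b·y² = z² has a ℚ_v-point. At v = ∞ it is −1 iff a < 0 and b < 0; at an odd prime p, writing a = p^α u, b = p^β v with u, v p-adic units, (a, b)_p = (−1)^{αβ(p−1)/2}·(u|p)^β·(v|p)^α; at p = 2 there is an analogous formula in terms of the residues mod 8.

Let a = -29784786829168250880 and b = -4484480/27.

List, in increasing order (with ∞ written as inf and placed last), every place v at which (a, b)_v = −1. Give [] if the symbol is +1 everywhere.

[2, 5, 11, 13, 17, inf]

(a, b) ≡ (-6545, -4290) mod (ℚ^×)²; places V = {2, 3, 5, 7, 11, 13, 17, ∞}.
(a,b)_17: α=1, u≡10; β=0, v≡12 (mod 17); (10|17)=-1, (12|17)=-1; sign (−1)^0·-1^0·-1^1 = -1.
(a,b)_3: α=8, u≡1; β=-3, v≡1 (mod 3); (1|3)=+1, (1|3)=+1; sign (−1)^0·+1^-3·+1^8 = +1.
(a,b)_13: α=4, u≡11; β=1, v≡8 (mod 13); (11|13)=-1, (8|13)=-1; sign (−1)^0·-1^1·-1^4 = -1.
(a,b)_5: α=1, u≡4; β=1, v≡2 (mod 5); (4|5)=+1, (2|5)=-1; sign (−1)^0·+1^1·-1^1 = -1.
(a,b)_11: α=3, u≡6; β=1, v≡7 (mod 11); (6|11)=-1, (7|11)=-1; sign (−1)^1·-1^1·-1^3 = -1.
(a,b)_7: α=3, u≡5; β=2, v≡2 (mod 7); (5|7)=-1, (2|7)=+1; sign (−1)^0·-1^2·+1^3 = +1.
(a,b)_2: α=12, β=7; u≡7, v≡7 (mod 8); ε(u)ε(v)=1·1, αω(v)=12·0, βω(u)=7·0; sum ≡ 1  ⇒  -1.
(a,b)_∞: sgn(-6545)=−, sgn(-4290)=−, so -1.
|Ram(-6545, -4290)| = 6, even; anisotropic at {2, 5, 11, 13, 17, ∞}.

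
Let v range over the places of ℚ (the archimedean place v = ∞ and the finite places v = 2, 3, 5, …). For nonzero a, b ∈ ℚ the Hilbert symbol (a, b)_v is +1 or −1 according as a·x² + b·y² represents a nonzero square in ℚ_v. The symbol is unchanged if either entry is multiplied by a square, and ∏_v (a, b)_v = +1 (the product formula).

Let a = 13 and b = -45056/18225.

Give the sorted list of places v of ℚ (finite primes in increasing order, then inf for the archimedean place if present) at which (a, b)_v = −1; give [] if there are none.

[11, 13]

Mod squares: a ≡ 13, b ≡ -11. Check v ∈ {∞, 2, 3, 5, 11, 13}.
v=2: v_2(a)=0, v_2(b)=12; units ≡ 5, 5 (mod 8); ε·ε+αω+βω = 0·0+0·1+12·1 ≡ 0  ⇒  (a,b)_2 = +1.
v=13: a=13^1·(≡1), b=13^0·(≡11) mod 13; (1|13)=+1, (11|13)=-1; (−1)^{1·0·6}·(+1)^0·(-1)^1 = -1.
v=∞: 13 > 0 and -11 < 0  ⇒  (a,b)_∞ = +1.
v=5: a=5^0·(≡3), b=5^-2·(≡1) mod 5; (3|5)=-1, (1|5)=+1; (−1)^{0·-2·2}·(-1)^-2·(+1)^0 = +1.
v=3: a=3^0·(≡1), b=3^-6·(≡1) mod 3; (1|3)=+1, (1|3)=+1; (−1)^{0·-6·1}·(+1)^-6·(+1)^0 = +1.
v=11: a=11^0·(≡2), b=11^1·(≡2) mod 11; (2|11)=-1, (2|11)=-1; (−1)^{0·1·5}·(-1)^1·(-1)^0 = -1.
|Ram(13, -11)| = 2, even; anisotropic at {11, 13}.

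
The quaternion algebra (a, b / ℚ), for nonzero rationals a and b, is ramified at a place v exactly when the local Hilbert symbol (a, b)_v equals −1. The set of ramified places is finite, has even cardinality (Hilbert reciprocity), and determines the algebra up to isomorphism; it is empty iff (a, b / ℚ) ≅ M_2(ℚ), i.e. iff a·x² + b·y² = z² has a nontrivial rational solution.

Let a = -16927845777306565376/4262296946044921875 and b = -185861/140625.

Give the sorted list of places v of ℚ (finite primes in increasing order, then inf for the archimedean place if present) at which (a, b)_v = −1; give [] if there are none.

[2, 7, 11, inf]

Mod squares: a ≡ -1001, b ≡ -221. Check v ∈ {∞, 2, 3, 5, 7, 11, 13, 17, 19, 29}.
v=17: a=17^4·(≡16), b=17^1·(≡15) mod 17; (16|17)=+1, (15|17)=+1; (−1)^{4·1·8}·(+1)^1·(+1)^4 = +1.
v=∞: -1001 < 0 and -221 < 0  ⇒  (a,b)_∞ = -1.
v=11: a=11^3·(≡8), b=11^0·(≡6) mod 11; (8|11)=-1, (6|11)=-1; (−1)^{3·0·5}·(-1)^0·(-1)^3 = -1.
v=7: a=7^-1·(≡4), b=7^0·(≡5) mod 7; (4|7)=+1, (5|7)=-1; (−1)^{-1·0·3}·(+1)^0·(-1)^-1 = -1.
v=29: a=29^6·(≡3), b=29^2·(≡10) mod 29; (3|29)=-1, (10|29)=-1; (−1)^{6·2·14}·(-1)^2·(-1)^6 = +1.
v=2: v_2(a)=8, v_2(b)=0; units ≡ 7, 3 (mod 8); ε·ε+αω+βω = 1·1+8·1+0·0 ≡ 1  ⇒  (a,b)_2 = -1.
v=19: a=19^-2·(≡5), b=19^0·(≡9) mod 19; (5|19)=+1, (9|19)=+1; (−1)^{-2·0·9}·(+1)^0·(+1)^-2 = +1.
v=5: a=5^-12·(≡4), b=5^-6·(≡1) mod 5; (4|5)=+1, (1|5)=+1; (−1)^{-12·-6·2}·(+1)^-6·(+1)^-12 = +1.
v=13: a=13^-1·(≡10), b=13^1·(≡4) mod 13; (10|13)=+1, (4|13)=+1; (−1)^{-1·1·6}·(+1)^1·(+1)^-1 = +1.
v=3: a=3^-12·(≡1), b=3^-2·(≡1) mod 3; (1|3)=+1, (1|3)=+1; (−1)^{-12·-2·1}·(+1)^-2·(+1)^-12 = +1.
Ram(-1001, -221) = {2, 7, 11, ∞}; no ℚ_2-point on the conic.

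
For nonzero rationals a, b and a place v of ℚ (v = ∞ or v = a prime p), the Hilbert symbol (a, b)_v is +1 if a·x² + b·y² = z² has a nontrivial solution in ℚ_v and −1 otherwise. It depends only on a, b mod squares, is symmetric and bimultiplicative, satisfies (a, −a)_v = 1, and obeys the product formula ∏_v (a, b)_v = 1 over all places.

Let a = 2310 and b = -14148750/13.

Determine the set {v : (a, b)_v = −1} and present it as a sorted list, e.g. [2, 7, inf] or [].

[3, 11]

Mod squares: a ≡ 2310, b ≡ -6006. Check v ∈ {∞, 2, 3, 5, 7, 11, 13}.
v=∞: 2310 > 0 and -6006 < 0  ⇒  (a,b)_∞ = +1.
v=11: a=11^1·(≡1), b=11^1·(≡1) mod 11; (1|11)=+1, (1|11)=+1; (−1)^{1·1·5}·(+1)^1·(+1)^1 = -1.
v=5: a=5^1·(≡2), b=5^4·(≡4) mod 5; (2|5)=-1, (4|5)=+1; (−1)^{1·4·2}·(-1)^4·(+1)^1 = +1.
v=3: a=3^1·(≡2), b=3^1·(≡2) mod 3; (2|3)=-1, (2|3)=-1; (−1)^{1·1·1}·(-1)^1·(-1)^1 = -1.
v=7: a=7^1·(≡1), b=7^3·(≡6) mod 7; (1|7)=+1, (6|7)=-1; (−1)^{1·3·3}·(+1)^3·(-1)^1 = +1.
v=2: v_2(a)=1, v_2(b)=1; units ≡ 3, 5 (mod 8); ε·ε+αω+βω = 1·0+1·1+1·1 ≡ 0  ⇒  (a,b)_2 = +1.
v=13: a=13^0·(≡9), b=13^-1·(≡8) mod 13; (9|13)=+1, (8|13)=-1; (−1)^{0·-1·6}·(+1)^-1·(-1)^0 = +1.
Ram(2310, -6006) = {3, 11}; no ℚ_3-point on the conic.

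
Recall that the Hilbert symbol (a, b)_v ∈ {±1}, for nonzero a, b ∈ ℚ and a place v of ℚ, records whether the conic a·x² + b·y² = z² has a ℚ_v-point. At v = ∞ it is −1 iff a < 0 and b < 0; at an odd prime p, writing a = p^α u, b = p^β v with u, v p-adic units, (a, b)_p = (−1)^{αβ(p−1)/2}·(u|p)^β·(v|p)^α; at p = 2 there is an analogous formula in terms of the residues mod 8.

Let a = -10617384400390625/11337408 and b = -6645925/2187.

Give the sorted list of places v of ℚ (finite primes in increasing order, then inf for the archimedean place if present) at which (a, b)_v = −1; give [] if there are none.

Mod squares: a ≡ -195, b ≡ -39. Check v ∈ {∞, 2, 3, 5, 11, 13}.
v=5: a=5^9·(≡4), b=5^2·(≡4) mod 5; (4|5)=+1, (4|5)=+1; (−1)^{9·2·2}·(+1)^2·(+1)^9 = +1.
v=13: a=13^5·(≡6), b=13^3·(≡10) mod 13; (6|13)=-1, (10|13)=+1; (−1)^{5·3·6}·(-1)^3·(+1)^5 = -1.
v=3: a=3^-11·(≡1), b=3^-7·(≡2) mod 3; (1|3)=+1, (2|3)=-1; (−1)^{-11·-7·1}·(+1)^-7·(-1)^-11 = +1.
v=2: v_2(a)=-6, v_2(b)=0; units ≡ 5, 1 (mod 8); ε·ε+αω+βω = 0·0+-6·0+0·1 ≡ 0  ⇒  (a,b)_2 = +1.
v=∞: -195 < 0 and -39 < 0  ⇒  (a,b)_∞ = -1.
v=11: a=11^4·(≡4), b=11^2·(≡1) mod 11; (4|11)=+1, (1|11)=+1; (−1)^{4·2·5}·(+1)^2·(+1)^4 = +1.
|Ram(-195, -39)| = 2, even; anisotropic at {13, ∞}.

[13, inf]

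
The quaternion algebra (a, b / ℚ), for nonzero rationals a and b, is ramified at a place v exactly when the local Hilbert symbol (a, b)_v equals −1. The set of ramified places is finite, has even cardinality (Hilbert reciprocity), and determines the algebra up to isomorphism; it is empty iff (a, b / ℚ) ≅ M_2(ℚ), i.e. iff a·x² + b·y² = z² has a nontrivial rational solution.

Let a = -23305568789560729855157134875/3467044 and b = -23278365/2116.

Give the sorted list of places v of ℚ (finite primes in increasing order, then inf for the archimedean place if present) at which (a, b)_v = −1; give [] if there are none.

[5, 11, 13, 31, 37, inf]

Mod squares: a ≡ -3056755, b ≡ -2586485. Check v ∈ {∞, 2, 3, 5, 7, 11, 13, 19, 23, 31, 37, 41}.
v=3: a=3^4·(≡2), b=3^2·(≡1) mod 3; (2|3)=-1, (1|3)=+1; (−1)^{4·2·1}·(-1)^2·(+1)^4 = +1.
v=13: a=13^1·(≡9), b=13^0·(≡2) mod 13; (9|13)=+1, (2|13)=-1; (−1)^{1·0·6}·(+1)^0·(-1)^1 = -1.
v=7: a=7^-4·(≡3), b=7^0·(≡1) mod 7; (3|7)=-1, (1|7)=+1; (−1)^{-4·0·3}·(-1)^0·(+1)^-4 = +1.
v=37: a=37^3·(≡18), b=37^1·(≡11) mod 37; (18|37)=-1, (11|37)=+1; (−1)^{3·1·18}·(-1)^1·(+1)^3 = -1.
v=∞: -3056755 < 0 and -2586485 < 0  ⇒  (a,b)_∞ = -1.
v=23: a=23^0·(≡22), b=23^-2·(≡1) mod 23; (22|23)=-1, (1|23)=+1; (−1)^{0·-2·11}·(-1)^-2·(+1)^0 = +1.
v=11: a=11^6·(≡6), b=11^1·(≡5) mod 11; (6|11)=-1, (5|11)=+1; (−1)^{6·1·5}·(-1)^1·(+1)^6 = -1.
v=41: a=41^3·(≡27), b=41^1·(≡28) mod 41; (27|41)=-1, (28|41)=-1; (−1)^{3·1·20}·(-1)^1·(-1)^3 = +1.
v=5: a=5^3·(≡4), b=5^1·(≡2) mod 5; (4|5)=+1, (2|5)=-1; (−1)^{3·1·2}·(+1)^1·(-1)^3 = -1.
v=31: a=31^5·(≡23), b=31^1·(≡23) mod 31; (23|31)=-1, (23|31)=-1; (−1)^{5·1·15}·(-1)^1·(-1)^5 = -1.
v=19: a=19^-2·(≡3), b=19^0·(≡16) mod 19; (3|19)=-1, (16|19)=+1; (−1)^{-2·0·9}·(-1)^0·(+1)^-2 = +1.
v=2: v_2(a)=-2, v_2(b)=-2; units ≡ 5, 3 (mod 8); ε·ε+αω+βω = 0·1+-2·1+-2·1 ≡ 0  ⇒  (a,b)_2 = +1.
|Ram(-3056755, -2586485)| = 6, even; anisotropic at {5, 11, 13, 31, 37, ∞}.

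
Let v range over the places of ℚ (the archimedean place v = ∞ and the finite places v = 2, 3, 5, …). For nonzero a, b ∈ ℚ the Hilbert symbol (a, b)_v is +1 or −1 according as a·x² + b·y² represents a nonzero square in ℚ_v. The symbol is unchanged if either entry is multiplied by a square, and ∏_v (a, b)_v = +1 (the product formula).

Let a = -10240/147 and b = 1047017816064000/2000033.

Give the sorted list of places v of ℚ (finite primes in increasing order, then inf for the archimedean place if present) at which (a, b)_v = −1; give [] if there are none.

(a, b) ≡ (-30, 2805) mod (ℚ^×)²; places V = {2, 3, 5, 7, 11, 17, 41, ∞}.
(a,b)_41: α=0, u≡38; β=2, v≡13 (mod 41); (38|41)=-1, (13|41)=-1; sign (−1)^0·-1^2·-1^0 = +1.
(a,b)_17: α=0, u≡1; β=-1, v≡12 (mod 17); (1|17)=+1, (12|17)=-1; sign (−1)^0·+1^-1·-1^0 = +1.
(a,b)_3: α=-1, u≡2; β=3, v≡2 (mod 3); (2|3)=-1, (2|3)=-1; sign (−1)^1·-1^3·-1^-1 = -1.
(a,b)_11: α=0, u≡3; β=1, v≡10 (mod 11); (3|11)=+1, (10|11)=-1; sign (−1)^0·+1^1·-1^0 = +1.
(a,b)_5: α=1, u≡1; β=3, v≡4 (mod 5); (1|5)=+1, (4|5)=+1; sign (−1)^0·+1^3·+1^1 = +1.
(a,b)_∞: sgn(-30)=−, sgn(2805)=+, so +1.
(a,b)_7: α=-2, u≡5; β=-6, v≡6 (mod 7); (5|7)=-1, (6|7)=-1; sign (−1)^0·-1^-6·-1^-2 = +1.
(a,b)_2: α=11, β=24; u≡1, v≡5 (mod 8); ε(u)ε(v)=0·0, αω(v)=11·1, βω(u)=24·0; sum ≡ 1  ⇒  -1.
Ram(-30, 2805) = {2, 3}; no ℚ_2-point on the conic.

[2, 3]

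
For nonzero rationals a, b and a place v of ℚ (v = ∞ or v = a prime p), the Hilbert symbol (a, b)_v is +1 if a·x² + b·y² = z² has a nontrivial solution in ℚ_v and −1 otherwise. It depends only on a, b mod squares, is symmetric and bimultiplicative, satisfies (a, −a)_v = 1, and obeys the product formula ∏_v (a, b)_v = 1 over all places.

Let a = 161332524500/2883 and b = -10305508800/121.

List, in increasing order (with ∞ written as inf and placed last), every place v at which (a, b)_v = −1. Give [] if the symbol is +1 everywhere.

[3, 5, 19, 23, 29, 37]

Mod squares: a ≡ 273615, b ≡ -22287. Check v ∈ {∞, 2, 3, 5, 7, 11, 17, 19, 23, 29, 31, 37}.
v=19: a=19^2·(≡2), b=19^1·(≡6) mod 19; (2|19)=-1, (6|19)=+1; (−1)^{2·1·9}·(-1)^1·(+1)^2 = -1.
v=17: a=17^1·(≡16), b=17^3·(≡15) mod 17; (16|17)=+1, (15|17)=+1; (−1)^{1·3·8}·(+1)^3·(+1)^1 = +1.
v=31: a=31^-2·(≡9), b=31^0·(≡18) mod 31; (9|31)=+1, (18|31)=+1; (−1)^{-2·0·15}·(+1)^0·(+1)^-2 = +1.
v=23: a=23^0·(≡20), b=23^1·(≡19) mod 23; (20|23)=-1, (19|23)=-1; (−1)^{0·1·11}·(-1)^1·(-1)^0 = -1.
v=29: a=29^1·(≡27), b=29^0·(≡15) mod 29; (27|29)=-1, (15|29)=-1; (−1)^{1·0·14}·(-1)^0·(-1)^1 = -1.
v=5: a=5^3·(≡2), b=5^2·(≡3) mod 5; (2|5)=-1, (3|5)=-1; (−1)^{3·2·2}·(-1)^2·(-1)^3 = -1.
v=11: a=11^0·(≡4), b=11^-2·(≡7) mod 11; (4|11)=+1, (7|11)=-1; (−1)^{0·-2·5}·(+1)^-2·(-1)^0 = +1.
v=7: a=7^2·(≡5), b=7^0·(≡4) mod 7; (5|7)=-1, (4|7)=+1; (−1)^{2·0·3}·(-1)^0·(+1)^2 = +1.
v=2: v_2(a)=2, v_2(b)=6; units ≡ 7, 1 (mod 8); ε·ε+αω+βω = 1·0+2·0+6·0 ≡ 0  ⇒  (a,b)_2 = +1.
v=∞: 273615 > 0 and -22287 < 0  ⇒  (a,b)_∞ = +1.
v=37: a=37^1·(≡31), b=37^0·(≡19) mod 37; (31|37)=-1, (19|37)=-1; (−1)^{1·0·18}·(-1)^0·(-1)^1 = -1.
v=3: a=3^-1·(≡2), b=3^1·(≡2) mod 3; (2|3)=-1, (2|3)=-1; (−1)^{-1·1·1}·(-1)^1·(-1)^-1 = -1.
|Ram(273615, -22287)| = 6, even; anisotropic at {3, 5, 19, 23, 29, 37}.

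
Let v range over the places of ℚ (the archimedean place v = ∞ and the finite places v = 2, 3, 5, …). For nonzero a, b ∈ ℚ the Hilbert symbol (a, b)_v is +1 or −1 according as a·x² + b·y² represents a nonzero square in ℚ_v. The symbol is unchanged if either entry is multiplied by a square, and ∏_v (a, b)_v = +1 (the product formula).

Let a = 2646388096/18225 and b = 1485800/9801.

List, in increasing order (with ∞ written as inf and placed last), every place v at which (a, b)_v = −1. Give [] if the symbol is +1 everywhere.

[17, 19]

(a, b) ≡ (646, 14858) mod (ℚ^×)²; places V = {2, 3, 5, 11, 17, 19, 23, ∞}.
(a,b)_3: α=-6, u≡1; β=-4, v≡2 (mod 3); (1|3)=+1, (2|3)=-1; sign (−1)^0·+1^-4·-1^-6 = +1.
(a,b)_19: α=1, u≡14; β=1, v≡14 (mod 19); (14|19)=-1, (14|19)=-1; sign (−1)^1·-1^1·-1^1 = -1.
(a,b)_17: α=1, u≡4; β=1, v≡6 (mod 17); (4|17)=+1, (6|17)=-1; sign (−1)^0·+1^1·-1^1 = -1.
(a,b)_5: α=-2, u≡4; β=2, v≡2 (mod 5); (4|5)=+1, (2|5)=-1; sign (−1)^0·+1^2·-1^-2 = +1.
(a,b)_2: α=7, β=3; u≡3, v≡5 (mod 8); ε(u)ε(v)=1·0, αω(v)=7·1, βω(u)=3·1; sum ≡ 0  ⇒  +1.
(a,b)_∞: sgn(646)=+, sgn(14858)=+, so +1.
(a,b)_23: α=2, u≡1; β=1, v≡13 (mod 23); (1|23)=+1, (13|23)=+1; sign (−1)^0·+1^1·+1^2 = +1.
(a,b)_11: α=2, u≡8; β=-2, v≡2 (mod 11); (8|11)=-1, (2|11)=-1; sign (−1)^0·-1^-2·-1^2 = +1.
(646, 14858 / ℚ) ramifies at {17, 19}: a division algebra.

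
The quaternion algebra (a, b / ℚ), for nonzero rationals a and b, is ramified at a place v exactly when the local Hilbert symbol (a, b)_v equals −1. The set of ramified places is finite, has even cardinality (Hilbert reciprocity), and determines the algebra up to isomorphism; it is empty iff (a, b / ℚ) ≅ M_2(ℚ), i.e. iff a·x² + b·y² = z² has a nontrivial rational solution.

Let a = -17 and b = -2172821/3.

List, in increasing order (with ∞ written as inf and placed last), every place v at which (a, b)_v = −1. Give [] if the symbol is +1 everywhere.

Mod squares: a ≡ -17, b ≡ -6783. Check v ∈ {∞, 2, 3, 7, 17, 19, 31}.
v=7: a=7^0·(≡4), b=7^1·(≡4) mod 7; (4|7)=+1, (4|7)=+1; (−1)^{0·1·3}·(+1)^1·(+1)^0 = +1.
v=2: v_2(a)=0, v_2(b)=0; units ≡ 7, 1 (mod 8); ε·ε+αω+βω = 1·0+0·0+0·0 ≡ 0  ⇒  (a,b)_2 = +1.
v=19: a=19^0·(≡2), b=19^1·(≡7) mod 19; (2|19)=-1, (7|19)=+1; (−1)^{0·1·9}·(-1)^1·(+1)^0 = -1.
v=∞: -17 < 0 and -6783 < 0  ⇒  (a,b)_∞ = -1.
v=3: a=3^0·(≡1), b=3^-1·(≡1) mod 3; (1|3)=+1, (1|3)=+1; (−1)^{0·-1·1}·(+1)^-1·(+1)^0 = +1.
v=31: a=31^0·(≡14), b=31^2·(≡11) mod 31; (14|31)=+1, (11|31)=-1; (−1)^{0·2·15}·(+1)^2·(-1)^0 = +1.
v=17: a=17^1·(≡16), b=17^1·(≡9) mod 17; (16|17)=+1, (9|17)=+1; (−1)^{1·1·8}·(+1)^1·(+1)^1 = +1.
(-17, -6783 / ℚ) ramifies at {19, ∞}: a division algebra.

[19, inf]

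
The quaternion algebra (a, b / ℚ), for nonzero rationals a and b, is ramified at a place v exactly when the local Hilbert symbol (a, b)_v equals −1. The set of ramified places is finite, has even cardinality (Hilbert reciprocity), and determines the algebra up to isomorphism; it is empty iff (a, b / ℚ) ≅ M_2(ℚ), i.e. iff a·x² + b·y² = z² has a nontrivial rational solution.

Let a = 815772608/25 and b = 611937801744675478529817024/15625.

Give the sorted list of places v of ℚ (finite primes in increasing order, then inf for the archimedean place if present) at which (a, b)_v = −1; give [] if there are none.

[2, 3, 7, 17, 19, 43]

(a, b) ≡ (12746447, 726547479) mod (ℚ^×)²; places V = {2, 3, 5, 7, 17, 19, 43, 47, 53, ∞}.
(a,b)_5: α=-2, u≡3; β=-6, v≡4 (mod 5); (3|5)=-1, (4|5)=+1; sign (−1)^0·-1^-6·+1^-2 = +1.
(a,b)_3: α=0, u≡2; β=5, v≡2 (mod 3); (2|3)=-1, (2|3)=-1; sign (−1)^0·-1^5·-1^0 = -1.
(a,b)_47: α=1, u≡15; β=3, v≡6 (mod 47); (15|47)=-1, (6|47)=+1; sign (−1)^1·-1^3·+1^1 = +1.
(a,b)_19: α=0, u≡14; β=1, v≡4 (mod 19); (14|19)=-1, (4|19)=+1; sign (−1)^0·-1^1·+1^0 = -1.
(a,b)_2: α=6, β=6; u≡7, v≡7 (mod 8); ε(u)ε(v)=1·1, αω(v)=6·0, βω(u)=6·0; sum ≡ 1  ⇒  -1.
(a,b)_∞: sgn(12746447)=+, sgn(726547479)=+, so +1.
(a,b)_53: α=1, u≡4; β=3, v≡15 (mod 53); (4|53)=+1, (15|53)=+1; sign (−1)^0·+1^3·+1^1 = +1.
(a,b)_7: α=1, u≡1; β=3, v≡4 (mod 7); (1|7)=+1, (4|7)=+1; sign (−1)^1·+1^3·+1^1 = -1.
(a,b)_43: α=1, u≡8; β=3, v≡2 (mod 43); (8|43)=-1, (2|43)=-1; sign (−1)^1·-1^3·-1^1 = -1.
(a,b)_17: α=1, u≡14; β=3, v≡15 (mod 17); (14|17)=-1, (15|17)=+1; sign (−1)^0·-1^3·+1^1 = -1.
|Ram(12746447, 726547479)| = 6, even; anisotropic at {2, 3, 7, 17, 19, 43}.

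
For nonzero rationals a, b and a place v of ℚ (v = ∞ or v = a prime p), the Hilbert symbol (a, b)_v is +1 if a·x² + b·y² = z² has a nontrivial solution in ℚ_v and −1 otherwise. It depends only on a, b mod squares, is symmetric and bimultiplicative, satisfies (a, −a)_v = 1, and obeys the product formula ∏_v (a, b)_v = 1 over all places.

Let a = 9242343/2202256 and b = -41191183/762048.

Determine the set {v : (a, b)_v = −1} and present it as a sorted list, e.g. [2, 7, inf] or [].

Mod squares: a ≡ 943, b ≡ -2829. Check v ∈ {∞, 2, 3, 7, 11, 19, 23, 41, 53}.
v=7: a=7^-2·(≡3), b=7^-2·(≡6) mod 7; (3|7)=-1, (6|7)=-1; (−1)^{-2·-2·3}·(-1)^-2·(-1)^-2 = +1.
v=2: v_2(a)=-4, v_2(b)=-6; units ≡ 7, 3 (mod 8); ε·ε+αω+βω = 1·1+-4·1+-6·0 ≡ 1  ⇒  (a,b)_2 = -1.
v=11: a=11^2·(≡10), b=11^2·(≡5) mod 11; (10|11)=-1, (5|11)=+1; (−1)^{2·2·5}·(-1)^2·(+1)^2 = +1.
v=41: a=41^1·(≡2), b=41^1·(≡28) mod 41; (2|41)=+1, (28|41)=-1; (−1)^{1·1·20}·(+1)^1·(-1)^1 = -1.
v=53: a=53^-2·(≡49), b=53^0·(≡26) mod 53; (49|53)=+1, (26|53)=-1; (−1)^{-2·0·26}·(+1)^0·(-1)^-2 = +1.
v=19: a=19^0·(≡10), b=19^2·(≡2) mod 19; (10|19)=-1, (2|19)=-1; (−1)^{0·2·9}·(-1)^2·(-1)^0 = +1.
v=23: a=23^1·(≡9), b=23^1·(≡17) mod 23; (9|23)=+1, (17|23)=-1; (−1)^{1·1·11}·(+1)^1·(-1)^1 = +1.
v=∞: 943 > 0 and -2829 < 0  ⇒  (a,b)_∞ = +1.
v=3: a=3^4·(≡1), b=3^-5·(≡2) mod 3; (1|3)=+1, (2|3)=-1; (−1)^{4·-5·1}·(+1)^-5·(-1)^4 = +1.
(943, -2829 / ℚ) ramifies at {2, 41}: a division algebra.

[2, 41]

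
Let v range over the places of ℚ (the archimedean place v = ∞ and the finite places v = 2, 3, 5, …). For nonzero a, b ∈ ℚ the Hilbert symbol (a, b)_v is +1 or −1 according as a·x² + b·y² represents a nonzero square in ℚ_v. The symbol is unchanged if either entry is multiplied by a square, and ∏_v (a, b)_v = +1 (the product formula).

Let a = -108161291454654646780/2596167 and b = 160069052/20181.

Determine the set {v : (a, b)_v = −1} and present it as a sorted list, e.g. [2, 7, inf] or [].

Mod squares: a ≡ -385, b ≡ 3003. Check v ∈ {∞, 2, 3, 5, 7, 11, 13, 23, 29, 31}.
v=11: a=11^3·(≡9), b=11^1·(≡9) mod 11; (9|11)=+1, (9|11)=+1; (−1)^{3·1·5}·(+1)^1·(+1)^3 = -1.
v=5: a=5^1·(≡2), b=5^0·(≡2) mod 5; (2|5)=-1, (2|5)=-1; (−1)^{1·0·2}·(-1)^0·(-1)^1 = -1.
v=31: a=31^2·(≡10), b=31^-2·(≡13) mod 31; (10|31)=+1, (13|31)=-1; (−1)^{2·-2·15}·(+1)^-2·(-1)^2 = +1.
v=∞: -385 < 0 and 3003 > 0  ⇒  (a,b)_∞ = +1.
v=23: a=23^6·(≡16), b=23^4·(≡2) mod 23; (16|23)=+1, (2|23)=+1; (−1)^{6·4·11}·(+1)^4·(+1)^6 = +1.
v=2: v_2(a)=2, v_2(b)=2; units ≡ 7, 3 (mod 8); ε·ε+αω+βω = 1·1+2·1+2·0 ≡ 1  ⇒  (a,b)_2 = -1.
v=3: a=3^-2·(≡2), b=3^-1·(≡2) mod 3; (2|3)=-1, (2|3)=-1; (−1)^{-2·-1·1}·(-1)^-1·(-1)^-2 = -1.
v=7: a=7^-3·(≡1), b=7^-1·(≡4) mod 7; (1|7)=+1, (4|7)=+1; (−1)^{-3·-1·3}·(+1)^-1·(+1)^-3 = -1.
v=29: a=29^-2·(≡19), b=29^0·(≡5) mod 29; (19|29)=-1, (5|29)=+1; (−1)^{-2·0·14}·(-1)^0·(+1)^-2 = +1.
v=13: a=13^4·(≡11), b=13^1·(≡3) mod 13; (11|13)=-1, (3|13)=+1; (−1)^{4·1·6}·(-1)^1·(+1)^4 = -1.
(-385, 3003 / ℚ) ramifies at {2, 3, 5, 7, 11, 13}: a division algebra.

[2, 3, 5, 7, 11, 13]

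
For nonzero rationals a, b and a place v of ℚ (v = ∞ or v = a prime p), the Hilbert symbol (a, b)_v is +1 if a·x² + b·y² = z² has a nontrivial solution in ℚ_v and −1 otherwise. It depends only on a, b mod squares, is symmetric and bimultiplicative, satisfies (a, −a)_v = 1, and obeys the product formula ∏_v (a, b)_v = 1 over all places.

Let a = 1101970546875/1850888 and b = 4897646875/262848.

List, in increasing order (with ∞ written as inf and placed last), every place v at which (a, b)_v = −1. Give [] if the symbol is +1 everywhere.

Mod squares: a ≡ 54230, b ≡ 81345. Check v ∈ {∞, 2, 3, 5, 11, 13, 17, 29, 37}.
v=2: v_2(a)=-3, v_2(b)=-6; units ≡ 3, 1 (mod 8); ε·ε+αω+βω = 1·0+-3·0+-6·1 ≡ 0  ⇒  (a,b)_2 = +1.
v=29: a=29^1·(≡18), b=29^1·(≡14) mod 29; (18|29)=-1, (14|29)=-1; (−1)^{1·1·14}·(-1)^1·(-1)^1 = +1.
v=17: a=17^3·(≡5), b=17^3·(≡15) mod 17; (5|17)=-1, (15|17)=+1; (−1)^{3·3·8}·(-1)^3·(+1)^3 = -1.
v=11: a=11^1·(≡6), b=11^1·(≡9) mod 11; (6|11)=-1, (9|11)=+1; (−1)^{1·1·5}·(-1)^1·(+1)^1 = +1.
v=3: a=3^2·(≡2), b=3^-1·(≡1) mod 3; (2|3)=-1, (1|3)=+1; (−1)^{2·-1·1}·(-1)^-1·(+1)^2 = -1.
v=13: a=13^-2·(≡7), b=13^0·(≡4) mod 13; (7|13)=-1, (4|13)=+1; (−1)^{-2·0·6}·(-1)^0·(+1)^-2 = +1.
v=∞: 54230 > 0 and 81345 > 0  ⇒  (a,b)_∞ = +1.
v=5: a=5^7·(≡1), b=5^5·(≡4) mod 5; (1|5)=+1, (4|5)=+1; (−1)^{7·5·2}·(+1)^5·(+1)^7 = +1.
v=37: a=37^-2·(≡34), b=37^-2·(≡13) mod 37; (34|37)=+1, (13|37)=-1; (−1)^{-2·-2·18}·(+1)^-2·(-1)^-2 = +1.
Ram(54230, 81345) = {3, 17}; no ℚ_3-point on the conic.

[3, 17]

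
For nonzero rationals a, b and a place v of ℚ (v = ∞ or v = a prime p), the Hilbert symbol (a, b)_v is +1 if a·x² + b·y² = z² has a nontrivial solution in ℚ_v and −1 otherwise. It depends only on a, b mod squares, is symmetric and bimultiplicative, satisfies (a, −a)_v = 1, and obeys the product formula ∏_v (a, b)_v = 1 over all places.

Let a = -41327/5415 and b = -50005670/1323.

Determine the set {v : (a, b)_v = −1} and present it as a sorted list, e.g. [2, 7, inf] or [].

[2, 5, 13, inf]

Mod squares: a ≡ -2145, b ≡ -4290. Check v ∈ {∞, 2, 3, 5, 7, 11, 13, 17, 19}.
v=11: a=11^1·(≡9), b=11^3·(≡2) mod 11; (9|11)=+1, (2|11)=-1; (−1)^{1·3·5}·(+1)^3·(-1)^1 = +1.
v=2: v_2(a)=0, v_2(b)=1; units ≡ 7, 7 (mod 8); ε·ε+αω+βω = 1·1+0·0+1·0 ≡ 1  ⇒  (a,b)_2 = -1.
v=5: a=5^-1·(≡1), b=5^1·(≡2) mod 5; (1|5)=+1, (2|5)=-1; (−1)^{-1·1·2}·(+1)^1·(-1)^-1 = -1.
v=7: a=7^0·(≡2), b=7^-2·(≡1) mod 7; (2|7)=+1, (1|7)=+1; (−1)^{0·-2·3}·(+1)^-2·(+1)^0 = +1.
v=13: a=13^1·(≡12), b=13^1·(≡11) mod 13; (12|13)=+1, (11|13)=-1; (−1)^{1·1·6}·(+1)^1·(-1)^1 = -1.
v=17: a=17^2·(≡3), b=17^2·(≡7) mod 17; (3|17)=-1, (7|17)=-1; (−1)^{2·2·8}·(-1)^2·(-1)^2 = +1.
v=∞: -2145 < 0 and -4290 < 0  ⇒  (a,b)_∞ = -1.
v=19: a=19^-2·(≡10), b=19^0·(≡1) mod 19; (10|19)=-1, (1|19)=+1; (−1)^{-2·0·9}·(-1)^0·(+1)^-2 = +1.
v=3: a=3^-1·(≡2), b=3^-3·(≡1) mod 3; (2|3)=-1, (1|3)=+1; (−1)^{-1·-3·1}·(-1)^-3·(+1)^-1 = +1.
(-2145, -4290 / ℚ) ramifies at {2, 5, 13, ∞}: a division algebra.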